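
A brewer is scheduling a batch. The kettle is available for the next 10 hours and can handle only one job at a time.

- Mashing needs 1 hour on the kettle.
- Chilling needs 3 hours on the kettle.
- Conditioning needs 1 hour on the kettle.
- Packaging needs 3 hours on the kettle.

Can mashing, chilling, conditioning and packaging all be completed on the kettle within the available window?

Yes

Running back to back, the jobs need 1 + 3 + 1 + 3 = 8 hours on the kettle.
Since 8 ≤ 10, they fit within the window.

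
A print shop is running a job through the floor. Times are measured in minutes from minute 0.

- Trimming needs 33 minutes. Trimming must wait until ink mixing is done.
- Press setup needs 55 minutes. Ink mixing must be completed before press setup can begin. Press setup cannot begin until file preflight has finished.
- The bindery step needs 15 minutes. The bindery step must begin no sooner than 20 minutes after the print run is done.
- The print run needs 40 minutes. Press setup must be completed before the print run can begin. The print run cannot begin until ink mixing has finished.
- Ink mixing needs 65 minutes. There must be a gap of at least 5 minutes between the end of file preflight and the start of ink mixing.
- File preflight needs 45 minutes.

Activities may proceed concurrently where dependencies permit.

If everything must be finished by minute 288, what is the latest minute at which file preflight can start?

The bindery step has no dependents, so it just needs to finish by minute 288. Starting by 288 − 15 = minute 273 achieves that.
The print run has to be done before the bindery step (must start by minute 273, minus 20-minute gap → minute 253). That means finishing by minute 253, i.e. starting by 253 − 40 = minute 213.
Press setup has to be done before the print run (must start by minute 213). That means finishing by minute 213, i.e. starting by 213 − 55 = minute 158.
Trimming must finish by minute 288; it takes 33 minutes, so it must start by 288 − 33 = minute 255.
For ink mixing: press setup (must start by minute 158); the print run (must start by minute 213); trimming (must start by minute 255). The most restrictive is minute 158; with a 65-minute duration, ink mixing must start by minute 93.
File preflight feeds ink mixing (must start by minute 93, minus 5-minute gap → minute 88); press setup (must start by minute 158). Taking the minimum, file preflight must finish by minute 88 and start by 88 − 45 = minute 43.

43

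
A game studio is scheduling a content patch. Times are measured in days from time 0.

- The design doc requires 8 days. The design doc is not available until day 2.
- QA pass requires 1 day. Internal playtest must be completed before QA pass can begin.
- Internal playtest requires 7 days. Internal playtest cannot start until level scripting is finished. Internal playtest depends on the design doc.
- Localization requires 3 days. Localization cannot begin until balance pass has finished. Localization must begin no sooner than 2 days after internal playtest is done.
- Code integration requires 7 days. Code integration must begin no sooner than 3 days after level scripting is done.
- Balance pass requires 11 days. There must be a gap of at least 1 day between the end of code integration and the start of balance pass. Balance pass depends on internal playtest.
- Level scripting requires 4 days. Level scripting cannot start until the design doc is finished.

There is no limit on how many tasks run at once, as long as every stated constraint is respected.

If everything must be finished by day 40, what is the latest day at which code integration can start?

18

Nothing follows localization; the deadline of day 40 is its only limit. It must start by 40 − 3 = day 37.
Balance pass must finish before localization (must start by day 37). With an 11-day duration, balance pass must start by 37 − 11 = day 26.
Since balance pass (must start by day 26, minus 1-day gap → day 25) depends on it, code integration must finish by day 25. Backing off its 7-day duration gives a latest start of day 18.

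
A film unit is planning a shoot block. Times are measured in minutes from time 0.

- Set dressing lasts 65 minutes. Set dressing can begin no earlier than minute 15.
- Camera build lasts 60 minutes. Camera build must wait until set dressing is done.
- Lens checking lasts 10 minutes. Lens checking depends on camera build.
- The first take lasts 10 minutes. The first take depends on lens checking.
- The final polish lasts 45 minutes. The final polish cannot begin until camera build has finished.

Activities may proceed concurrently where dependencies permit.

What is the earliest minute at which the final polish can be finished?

Set dressing waits on its own release at minute 15, so it starts at minute 15 and finishes at 15 + 65 = minute 80.
After set dressing (finishes minute 80), camera build can start at minute 80 and finishes at minute 140.
After camera build (finishes minute 140), the final polish can start at minute 140 and finishes at minute 185.

185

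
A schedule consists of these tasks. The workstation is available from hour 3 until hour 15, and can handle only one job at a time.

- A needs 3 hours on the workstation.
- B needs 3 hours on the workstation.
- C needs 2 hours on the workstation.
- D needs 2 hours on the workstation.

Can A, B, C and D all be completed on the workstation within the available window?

The workstation window is 15 − 3 = 12 hours.
Running back to back, the jobs need 3 + 3 + 2 + 2 = 10 hours on the workstation.
Since 10 ≤ 12, they fit within the window.

Yes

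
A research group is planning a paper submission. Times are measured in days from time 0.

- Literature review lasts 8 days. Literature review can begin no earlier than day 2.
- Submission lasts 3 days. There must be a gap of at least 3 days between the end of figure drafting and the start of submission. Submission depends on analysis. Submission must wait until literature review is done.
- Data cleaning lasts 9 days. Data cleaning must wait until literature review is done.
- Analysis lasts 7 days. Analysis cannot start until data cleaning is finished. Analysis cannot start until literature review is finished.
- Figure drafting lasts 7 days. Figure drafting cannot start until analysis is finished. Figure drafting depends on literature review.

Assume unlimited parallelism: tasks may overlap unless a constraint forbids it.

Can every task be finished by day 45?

Yes

Literature review cannot begin until its own release at day 2. It runs from day 2 to 2 + 8 = day 10.
Data cleaning cannot begin until literature review (finishes day 10). It runs from day 10 to 10 + 9 = day 19.
Analysis cannot start until data cleaning (finishes day 19); literature review (finishes day 10). The controlling bound is day 19, so analysis finishes at 19 + 7 = day 26.
Figure drafting has to wait for analysis (finishes day 26); literature review (finishes day 10). The latest of these is day 26, so figure drafting runs day 26 to 26 + 7 = day 33.
Submission has to wait for figure drafting (finishes day 33, plus 3-day gap → day 36); analysis (finishes day 26); literature review (finishes day 10). The latest of these is day 36, so submission runs day 36 to 36 + 3 = day 39.
Every task is finished by day 39, which is no later than the deadline of 45, so the schedule is feasible.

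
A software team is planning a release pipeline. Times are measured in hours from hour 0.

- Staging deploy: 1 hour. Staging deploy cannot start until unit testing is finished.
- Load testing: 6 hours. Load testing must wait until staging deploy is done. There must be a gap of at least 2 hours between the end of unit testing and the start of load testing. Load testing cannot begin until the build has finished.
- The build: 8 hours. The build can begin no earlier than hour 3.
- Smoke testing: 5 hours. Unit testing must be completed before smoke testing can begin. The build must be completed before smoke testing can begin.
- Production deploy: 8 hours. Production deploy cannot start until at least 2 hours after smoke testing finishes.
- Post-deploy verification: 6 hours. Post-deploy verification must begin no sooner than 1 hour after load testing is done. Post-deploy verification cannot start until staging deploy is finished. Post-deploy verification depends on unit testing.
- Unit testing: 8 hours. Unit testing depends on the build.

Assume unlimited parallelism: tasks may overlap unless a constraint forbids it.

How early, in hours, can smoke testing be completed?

24

After its own release at hour 3, the build can start at hour 3 and finishes at hour 11.
Unit testing cannot begin until the build (finishes hour 11). It runs from hour 11 to 11 + 8 = hour 19.
Smoke testing has to wait for unit testing (finishes hour 19); the build (finishes hour 11). The latest of these is hour 19, so smoke testing runs hour 19 to 19 + 5 = hour 24.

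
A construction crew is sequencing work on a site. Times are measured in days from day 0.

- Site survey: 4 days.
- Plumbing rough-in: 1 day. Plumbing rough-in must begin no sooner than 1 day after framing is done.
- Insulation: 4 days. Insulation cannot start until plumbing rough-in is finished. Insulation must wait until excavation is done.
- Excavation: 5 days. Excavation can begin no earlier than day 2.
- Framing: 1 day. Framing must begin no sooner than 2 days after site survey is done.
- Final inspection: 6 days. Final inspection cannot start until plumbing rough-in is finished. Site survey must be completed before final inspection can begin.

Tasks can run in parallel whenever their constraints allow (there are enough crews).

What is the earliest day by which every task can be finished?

Excavation cannot begin until its own release at day 2. It runs from day 2 to 2 + 5 = day 7.
Site survey can start immediately at day 0; it finishes at day 4.
After site survey (finishes day 4, plus 2-day gap → day 6), framing can start at day 6 and finishes at day 7.
After framing (finishes day 7, plus 1-day gap → day 8), plumbing rough-in can start at day 8 and finishes at day 9.
Final inspection has to wait for plumbing rough-in (finishes day 9); site survey (finishes day 4). The latest of these is day 9, so final inspection runs day 9 to 9 + 6 = day 15.
Insulation cannot start until plumbing rough-in (finishes day 9); excavation (finishes day 7). The controlling bound is day 9, so insulation finishes at 9 + 4 = day 13.
All tasks are finished once the last one completes. Finish times: Site survey at 4, Excavation at 7, Framing at 7, Plumbing rough-in at 9, Insulation at 13, Final inspection at 15. The latest is day 15.

15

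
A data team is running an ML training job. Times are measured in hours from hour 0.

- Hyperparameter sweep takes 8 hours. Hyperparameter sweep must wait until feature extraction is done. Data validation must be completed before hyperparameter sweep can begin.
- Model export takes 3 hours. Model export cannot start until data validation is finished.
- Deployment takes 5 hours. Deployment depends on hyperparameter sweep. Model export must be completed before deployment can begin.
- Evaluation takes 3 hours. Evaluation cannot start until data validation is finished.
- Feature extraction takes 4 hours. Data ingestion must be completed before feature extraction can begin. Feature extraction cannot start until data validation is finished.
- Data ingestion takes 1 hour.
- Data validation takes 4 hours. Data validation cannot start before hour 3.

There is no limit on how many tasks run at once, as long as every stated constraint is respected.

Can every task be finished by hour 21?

No

Data validation cannot begin until its own release at hour 3. It runs from hour 3 to 3 + 4 = hour 7.
Model export cannot begin until data validation (finishes hour 7). It runs from hour 7 to 7 + 3 = hour 10.
Evaluation cannot begin until data validation (finishes hour 7). It runs from hour 7 to 7 + 3 = hour 10.
Data ingestion has no prerequisites, so it starts at hour 0 and finishes at hour 1.
Feature extraction needs all of data ingestion (finishes hour 1); data validation (finishes hour 7). That puts its earliest start at hour 7; it finishes at 7 + 4 = hour 11.
Hyperparameter sweep has to wait for feature extraction (finishes hour 11); data validation (finishes hour 7). The latest of these is hour 11, so hyperparameter sweep runs hour 11 to 11 + 8 = hour 19.
Deployment cannot start until hyperparameter sweep (finishes hour 19); model export (finishes hour 10). The controlling bound is hour 19, so deployment finishes at 19 + 5 = hour 24.
The earliest everything can be done is hour 24, which is after the deadline of 21, so it is not possible.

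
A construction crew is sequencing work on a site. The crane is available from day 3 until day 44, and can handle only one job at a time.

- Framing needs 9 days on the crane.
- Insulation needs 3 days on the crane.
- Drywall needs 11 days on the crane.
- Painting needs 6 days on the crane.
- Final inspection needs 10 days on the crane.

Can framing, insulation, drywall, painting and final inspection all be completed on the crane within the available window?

The crane window is 44 − 3 = 41 days.
Running back to back, the jobs need 9 + 3 + 11 + 6 + 10 = 39 days on the crane.
Since 39 ≤ 41, they fit within the window.

Yes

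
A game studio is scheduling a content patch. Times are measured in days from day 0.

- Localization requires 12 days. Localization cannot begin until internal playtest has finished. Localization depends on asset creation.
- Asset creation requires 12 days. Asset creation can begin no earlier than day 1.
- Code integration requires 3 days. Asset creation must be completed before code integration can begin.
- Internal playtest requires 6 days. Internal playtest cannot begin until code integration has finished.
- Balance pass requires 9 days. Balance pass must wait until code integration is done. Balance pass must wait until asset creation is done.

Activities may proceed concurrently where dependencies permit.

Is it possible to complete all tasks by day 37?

Asset creation cannot begin until its own release at day 1. It runs from day 1 to 1 + 12 = day 13.
Code integration cannot begin until asset creation (finishes day 13). It runs from day 13 to 13 + 3 = day 16.
Balance pass needs all of code integration (finishes day 16); asset creation (finishes day 13). That puts its earliest start at day 16; it finishes at 16 + 9 = day 25.
Internal playtest cannot begin until code integration (finishes day 16). It runs from day 16 to 16 + 6 = day 22.
Localization cannot start until internal playtest (finishes day 22); asset creation (finishes day 13). The controlling bound is day 22, so localization finishes at 22 + 12 = day 34.
Every task is finished by day 34, which is no later than the deadline of 37, so the schedule is feasible.

Yes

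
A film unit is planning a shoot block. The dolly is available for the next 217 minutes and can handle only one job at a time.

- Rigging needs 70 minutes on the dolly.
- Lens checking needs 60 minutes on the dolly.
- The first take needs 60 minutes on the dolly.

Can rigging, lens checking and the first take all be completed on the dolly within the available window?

Running back to back, the jobs need 70 + 60 + 60 = 190 minutes on the dolly.
Since 190 ≤ 217, they fit within the window.

Yes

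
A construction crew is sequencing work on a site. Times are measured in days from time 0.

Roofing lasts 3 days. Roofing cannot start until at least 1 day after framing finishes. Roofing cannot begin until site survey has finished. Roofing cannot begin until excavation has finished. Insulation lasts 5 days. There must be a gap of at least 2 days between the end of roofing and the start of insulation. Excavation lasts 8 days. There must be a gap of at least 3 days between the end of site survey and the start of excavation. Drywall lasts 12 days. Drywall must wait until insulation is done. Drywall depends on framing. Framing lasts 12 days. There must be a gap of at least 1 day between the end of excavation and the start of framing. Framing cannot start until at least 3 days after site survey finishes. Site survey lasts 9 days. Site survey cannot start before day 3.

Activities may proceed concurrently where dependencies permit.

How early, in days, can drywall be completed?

After its own release at day 3, site survey can start at day 3 and finishes at day 12.
Excavation waits on site survey (finishes day 12, plus 3-day gap → day 15), so it starts at day 15 and finishes at 15 + 8 = day 23.
For framing: excavation (finishes day 23, plus 1-day gap → day 24); site survey (finishes day 12, plus 3-day gap → day 15). Taking the maximum gives a start of day 24, and it finishes at 24 + 12 = day 36.
Roofing has to wait for framing (finishes day 36, plus 1-day gap → day 37); site survey (finishes day 12); excavation (finishes day 23). The latest of these is day 37, so roofing runs day 37 to 37 + 3 = day 40.
Insulation waits on roofing (finishes day 40, plus 2-day gap → day 42), so it starts at day 42 and finishes at 42 + 5 = day 47.
Drywall cannot start until insulation (finishes day 47); framing (finishes day 36). The controlling bound is day 47, so drywall finishes at 47 + 12 = day 59.

59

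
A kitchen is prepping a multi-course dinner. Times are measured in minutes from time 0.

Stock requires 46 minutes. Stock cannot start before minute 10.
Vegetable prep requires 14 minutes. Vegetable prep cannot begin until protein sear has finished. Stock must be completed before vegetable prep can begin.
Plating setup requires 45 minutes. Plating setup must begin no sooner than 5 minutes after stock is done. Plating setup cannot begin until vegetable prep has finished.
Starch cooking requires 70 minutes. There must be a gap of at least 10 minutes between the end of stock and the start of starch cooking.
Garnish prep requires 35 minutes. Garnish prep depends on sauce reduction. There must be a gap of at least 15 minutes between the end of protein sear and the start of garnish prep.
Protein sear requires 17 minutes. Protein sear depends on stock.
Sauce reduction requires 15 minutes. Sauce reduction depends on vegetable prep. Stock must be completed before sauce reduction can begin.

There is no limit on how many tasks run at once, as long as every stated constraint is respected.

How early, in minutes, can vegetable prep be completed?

After its own release at minute 10, stock can start at minute 10 and finishes at minute 56.
After stock (finishes minute 56), protein sear can start at minute 56 and finishes at minute 73.
Vegetable prep has to wait for protein sear (finishes minute 73); stock (finishes minute 56). The latest of these is minute 73, so vegetable prep runs minute 73 to 73 + 14 = minute 87.

87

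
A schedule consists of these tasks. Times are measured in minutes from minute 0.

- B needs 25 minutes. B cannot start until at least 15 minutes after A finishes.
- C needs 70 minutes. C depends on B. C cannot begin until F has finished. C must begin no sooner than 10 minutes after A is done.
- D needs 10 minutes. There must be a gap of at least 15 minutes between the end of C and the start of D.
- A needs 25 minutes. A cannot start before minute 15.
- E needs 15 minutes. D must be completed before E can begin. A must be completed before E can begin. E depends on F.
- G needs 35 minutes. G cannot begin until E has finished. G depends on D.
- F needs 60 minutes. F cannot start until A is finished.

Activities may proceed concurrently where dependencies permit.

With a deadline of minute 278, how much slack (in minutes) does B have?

A waits on its own release at minute 15, so it starts at minute 15 and finishes at 15 + 25 = minute 40.
After A (finishes minute 40, plus 15-minute gap → minute 55), B can start at minute 55 and finishes at minute 80.

Working backward from the deadline:
G has no dependents, so it just needs to finish by minute 278. Starting by 278 − 35 = minute 243 achieves that.
E feeds into G (must start by minute 243); so E must finish by minute 243 and therefore start by minute 228.
D feeds E (must start by minute 228); G (must start by minute 243). Taking the minimum, D must finish by minute 228 and start by 228 − 10 = minute 218.
Since D (must start by minute 218, minus 15-minute gap → minute 203) depends on it, C must finish by minute 203. Backing off its 70-minute duration gives a latest start of minute 133.
B must finish before C (must start by minute 133). With a 25-minute duration, B must start by 133 − 25 = minute 108.
So B can start as early as minute 55 and as late as minute 108, giving 108 − 55 = 53 minutes of slack.

53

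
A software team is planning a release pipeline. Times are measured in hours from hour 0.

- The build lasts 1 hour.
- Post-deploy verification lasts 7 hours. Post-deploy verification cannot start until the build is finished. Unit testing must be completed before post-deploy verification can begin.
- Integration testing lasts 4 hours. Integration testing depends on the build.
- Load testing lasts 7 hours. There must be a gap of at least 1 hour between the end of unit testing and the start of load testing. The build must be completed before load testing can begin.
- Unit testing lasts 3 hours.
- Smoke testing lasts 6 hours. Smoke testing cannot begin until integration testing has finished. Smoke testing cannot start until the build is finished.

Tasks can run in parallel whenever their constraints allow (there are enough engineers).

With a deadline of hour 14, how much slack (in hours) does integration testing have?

3

The build can start immediately at hour 0; it finishes at hour 1.
After the build (finishes hour 1), integration testing can start at hour 1 and finishes at hour 5.

Working backward from the deadline:
To finish by hour 14, smoke testing (duration 6) must start no later than hour 8.
Since smoke testing (must start by hour 8) depends on it, integration testing must finish by hour 8. Backing off its 4-hour duration gives a latest start of hour 4.
So integration testing can start as early as hour 1 and as late as hour 4, giving 4 − 1 = 3 hours of slack.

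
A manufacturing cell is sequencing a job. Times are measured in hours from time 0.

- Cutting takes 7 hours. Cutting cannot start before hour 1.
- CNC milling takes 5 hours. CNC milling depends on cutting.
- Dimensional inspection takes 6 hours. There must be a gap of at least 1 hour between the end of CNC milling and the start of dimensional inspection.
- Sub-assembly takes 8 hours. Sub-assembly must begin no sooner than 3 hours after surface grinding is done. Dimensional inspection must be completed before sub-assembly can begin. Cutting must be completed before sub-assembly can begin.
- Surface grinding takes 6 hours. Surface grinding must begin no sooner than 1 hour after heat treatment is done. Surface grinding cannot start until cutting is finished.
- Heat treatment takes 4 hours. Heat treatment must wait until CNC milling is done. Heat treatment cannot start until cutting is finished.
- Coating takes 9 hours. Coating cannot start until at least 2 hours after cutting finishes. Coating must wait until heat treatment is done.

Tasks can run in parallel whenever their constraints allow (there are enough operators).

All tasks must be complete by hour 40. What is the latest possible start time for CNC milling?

Nothing follows sub-assembly; the deadline of hour 40 is its only limit. It must start by 40 − 8 = hour 32.
Surface grinding has to be done before sub-assembly (must start by hour 32, minus 3-hour gap → hour 29). That means finishing by hour 29, i.e. starting by 29 − 6 = hour 23.
To finish by hour 40, coating (duration 9) must start no later than hour 31.
Heat treatment feeds surface grinding (must start by hour 23, minus 1-hour gap → hour 22); coating (must start by hour 31). Taking the minimum, heat treatment must finish by hour 22 and start by 22 − 4 = hour 18.
Dimensional inspection must finish before sub-assembly (must start by hour 32). With a 6-hour duration, dimensional inspection must start by 32 − 6 = hour 26.
CNC milling must finish in time for heat treatment (must start by hour 18); dimensional inspection (must start by hour 26, minus 1-hour gap → hour 25). The tightest is hour 18, so CNC milling must start by 18 − 5 = hour 13.

13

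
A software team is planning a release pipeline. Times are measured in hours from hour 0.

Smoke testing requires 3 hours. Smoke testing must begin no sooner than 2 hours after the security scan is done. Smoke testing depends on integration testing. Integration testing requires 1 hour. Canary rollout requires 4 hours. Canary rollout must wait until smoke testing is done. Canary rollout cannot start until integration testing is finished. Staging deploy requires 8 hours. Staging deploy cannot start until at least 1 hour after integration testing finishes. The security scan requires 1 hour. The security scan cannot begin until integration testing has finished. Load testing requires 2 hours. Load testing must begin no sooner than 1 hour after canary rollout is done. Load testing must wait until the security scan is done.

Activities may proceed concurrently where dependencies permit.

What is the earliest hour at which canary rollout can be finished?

Integration testing can start immediately at hour 0; it finishes at hour 1.
After integration testing (finishes hour 1), the security scan can start at hour 1 and finishes at hour 2.
For smoke testing: the security scan (finishes hour 2, plus 2-hour gap → hour 4); integration testing (finishes hour 1). Taking the maximum gives a start of hour 4, and it finishes at 4 + 3 = hour 7.
Canary rollout needs all of smoke testing (finishes hour 7); integration testing (finishes hour 1). That puts its earliest start at hour 7; it finishes at 7 + 4 = hour 11.

11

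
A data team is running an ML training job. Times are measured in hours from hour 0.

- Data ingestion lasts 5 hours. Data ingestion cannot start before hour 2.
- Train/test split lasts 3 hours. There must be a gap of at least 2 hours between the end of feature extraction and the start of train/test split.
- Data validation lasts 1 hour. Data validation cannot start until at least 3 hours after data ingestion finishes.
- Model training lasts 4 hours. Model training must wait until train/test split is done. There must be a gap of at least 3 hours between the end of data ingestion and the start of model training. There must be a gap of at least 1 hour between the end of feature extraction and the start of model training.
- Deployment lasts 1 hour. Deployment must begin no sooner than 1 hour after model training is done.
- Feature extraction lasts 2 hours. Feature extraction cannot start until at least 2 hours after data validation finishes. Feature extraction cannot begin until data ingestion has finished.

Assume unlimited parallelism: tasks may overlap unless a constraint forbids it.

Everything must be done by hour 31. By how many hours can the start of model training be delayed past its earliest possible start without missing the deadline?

5

After its own release at hour 2, data ingestion can start at hour 2 and finishes at hour 7.
After data ingestion (finishes hour 7, plus 3-hour gap → hour 10), data validation can start at hour 10 and finishes at hour 11.
Feature extraction cannot start until data validation (finishes hour 11, plus 2-hour gap → hour 13); data ingestion (finishes hour 7). The controlling bound is hour 13, so feature extraction finishes at 13 + 2 = hour 15.
After feature extraction (finishes hour 15, plus 2-hour gap → hour 17), train/test split can start at hour 17 and finishes at hour 20.
For model training: train/test split (finishes hour 20); data ingestion (finishes hour 7, plus 3-hour gap → hour 10); feature extraction (finishes hour 15, plus 1-hour gap → hour 16). Taking the maximum gives a start of hour 20, and it finishes at 20 + 4 = hour 24.

Working backward from the deadline:
Deployment has no dependents, so it just needs to finish by hour 31. Starting by 31 − 1 = hour 30 achieves that.
Since deployment (must start by hour 30, minus 1-hour gap → hour 29) depends on it, model training must finish by hour 29. Backing off its 4-hour duration gives a latest start of hour 25.
So model training can start as early as hour 20 and as late as hour 25, giving 25 − 20 = 5 hours of slack.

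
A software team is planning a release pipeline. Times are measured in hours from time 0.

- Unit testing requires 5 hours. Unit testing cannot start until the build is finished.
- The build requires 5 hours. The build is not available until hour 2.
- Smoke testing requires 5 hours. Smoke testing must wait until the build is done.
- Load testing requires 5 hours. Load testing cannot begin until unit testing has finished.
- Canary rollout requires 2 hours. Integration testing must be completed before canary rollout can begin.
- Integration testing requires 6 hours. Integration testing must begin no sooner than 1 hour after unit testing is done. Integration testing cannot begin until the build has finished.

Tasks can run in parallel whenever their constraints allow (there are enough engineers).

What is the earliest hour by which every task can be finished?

21

The build cannot begin until its own release at hour 2. It runs from hour 2 to 2 + 5 = hour 7.
After the build (finishes hour 7), smoke testing can start at hour 7 and finishes at hour 12.
Unit testing waits on the build (finishes hour 7), so it starts at hour 7 and finishes at 7 + 5 = hour 12.
Load testing waits on unit testing (finishes hour 12), so it starts at hour 12 and finishes at 12 + 5 = hour 17.
For integration testing: unit testing (finishes hour 12, plus 1-hour gap → hour 13); the build (finishes hour 7). Taking the maximum gives a start of hour 13, and it finishes at 13 + 6 = hour 19.
After integration testing (finishes hour 19), canary rollout can start at hour 19 and finishes at hour 21.
All tasks are finished once the last one completes. Finish times: The build at 7, Unit testing at 12, Integration testing at 19, Smoke testing at 12, Canary rollout at 21, Load testing at 17. The latest is hour 21.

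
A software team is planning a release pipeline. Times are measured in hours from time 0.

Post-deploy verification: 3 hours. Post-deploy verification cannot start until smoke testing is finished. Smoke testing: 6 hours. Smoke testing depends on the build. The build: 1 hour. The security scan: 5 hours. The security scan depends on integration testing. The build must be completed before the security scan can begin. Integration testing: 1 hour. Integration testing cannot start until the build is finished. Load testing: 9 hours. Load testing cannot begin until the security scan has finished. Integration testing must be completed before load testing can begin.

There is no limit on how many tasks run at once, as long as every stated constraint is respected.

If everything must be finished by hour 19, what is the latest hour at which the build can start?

3

To finish by hour 19, load testing (duration 9) must start no later than hour 10.
The security scan has to be done before load testing (must start by hour 10). That means finishing by hour 10, i.e. starting by 10 − 5 = hour 5.
For integration testing: the security scan (must start by hour 5); load testing (must start by hour 10). The most restrictive is hour 5; with a 1-hour duration, integration testing must start by hour 4.
To finish by hour 19, post-deploy verification (duration 3) must start no later than hour 16.
Smoke testing feeds into post-deploy verification (must start by hour 16); so smoke testing must finish by hour 16 and therefore start by hour 10.
The build has several dependents: integration testing (must start by hour 4); the security scan (must start by hour 5); smoke testing (must start by hour 10). The earliest of those limits is hour 4, so the build must start by 4 − 1 = hour 3.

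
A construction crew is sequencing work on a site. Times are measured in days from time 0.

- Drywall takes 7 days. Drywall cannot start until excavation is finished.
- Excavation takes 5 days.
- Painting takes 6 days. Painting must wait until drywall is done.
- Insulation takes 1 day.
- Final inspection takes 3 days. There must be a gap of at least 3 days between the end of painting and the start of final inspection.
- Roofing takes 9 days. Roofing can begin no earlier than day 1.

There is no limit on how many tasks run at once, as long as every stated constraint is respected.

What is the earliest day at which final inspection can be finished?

Excavation can start immediately at day 0; it finishes at day 5.
After excavation (finishes day 5), drywall can start at day 5 and finishes at day 12.
Painting waits on drywall (finishes day 12), so it starts at day 12 and finishes at 12 + 6 = day 18.
Final inspection waits on painting (finishes day 18, plus 3-day gap → day 21), so it starts at day 21 and finishes at 21 + 3 = day 24.

24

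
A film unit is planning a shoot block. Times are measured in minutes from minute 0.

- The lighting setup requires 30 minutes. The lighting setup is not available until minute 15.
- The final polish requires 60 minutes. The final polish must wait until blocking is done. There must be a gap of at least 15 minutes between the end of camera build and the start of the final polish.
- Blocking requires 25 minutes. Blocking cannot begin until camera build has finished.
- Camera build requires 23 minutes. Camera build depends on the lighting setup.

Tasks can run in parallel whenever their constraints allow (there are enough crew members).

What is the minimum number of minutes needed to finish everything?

After its own release at minute 15, the lighting setup can start at minute 15 and finishes at minute 45.
Camera build cannot begin until the lighting setup (finishes minute 45). It runs from minute 45 to 45 + 23 = minute 68.
After camera build (finishes minute 68), blocking can start at minute 68 and finishes at minute 93.
For the final polish: blocking (finishes minute 93); camera build (finishes minute 68, plus 15-minute gap → minute 83). Taking the maximum gives a start of minute 93, and it finishes at 93 + 60 = minute 153.
All tasks are finished once the last one completes. Finish times: The lighting setup at 45, Camera build at 68, Blocking at 93, The final polish at 153. The latest is minute 153.

153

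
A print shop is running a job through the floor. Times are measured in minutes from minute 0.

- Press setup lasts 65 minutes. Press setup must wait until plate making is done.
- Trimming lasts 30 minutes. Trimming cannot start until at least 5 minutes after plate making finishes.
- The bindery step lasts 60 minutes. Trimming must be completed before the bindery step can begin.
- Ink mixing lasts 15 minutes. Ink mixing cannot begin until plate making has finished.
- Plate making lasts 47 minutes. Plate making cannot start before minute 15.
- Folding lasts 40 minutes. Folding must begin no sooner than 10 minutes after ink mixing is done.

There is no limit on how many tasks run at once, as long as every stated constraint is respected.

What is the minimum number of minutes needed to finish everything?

After its own release at minute 15, plate making can start at minute 15 and finishes at minute 62.
After plate making (finishes minute 62, plus 5-minute gap → minute 67), trimming can start at minute 67 and finishes at minute 97.
The bindery step cannot begin until trimming (finishes minute 97). It runs from minute 97 to 97 + 60 = minute 157.
Press setup waits on plate making (finishes minute 62), so it starts at minute 62 and finishes at 62 + 65 = minute 127.
Ink mixing cannot begin until plate making (finishes minute 62). It runs from minute 62 to 62 + 15 = minute 77.
Folding waits on ink mixing (finishes minute 77, plus 10-minute gap → minute 87), so it starts at minute 87 and finishes at 87 + 40 = minute 127.
All tasks are finished once the last one completes. Finish times: Plate making at 62, Ink mixing at 77, Press setup at 127, Trimming at 97, Folding at 127, The bindery step at 157. The latest is minute 157.

157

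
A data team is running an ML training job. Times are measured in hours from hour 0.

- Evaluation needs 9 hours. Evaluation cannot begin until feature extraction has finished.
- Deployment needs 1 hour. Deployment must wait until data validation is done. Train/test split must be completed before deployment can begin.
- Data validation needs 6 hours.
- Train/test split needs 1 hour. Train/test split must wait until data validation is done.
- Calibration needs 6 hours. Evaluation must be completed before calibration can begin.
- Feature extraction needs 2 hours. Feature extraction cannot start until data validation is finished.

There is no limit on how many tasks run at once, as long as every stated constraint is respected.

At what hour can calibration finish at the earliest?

Nothing blocks data validation, so it runs from hour 0 to hour 6.
Feature extraction cannot begin until data validation (finishes hour 6). It runs from hour 6 to 6 + 2 = hour 8.
After feature extraction (finishes hour 8), evaluation can start at hour 8 and finishes at hour 17.
Calibration cannot begin until evaluation (finishes hour 17). It runs from hour 17 to 17 + 6 = hour 23.

23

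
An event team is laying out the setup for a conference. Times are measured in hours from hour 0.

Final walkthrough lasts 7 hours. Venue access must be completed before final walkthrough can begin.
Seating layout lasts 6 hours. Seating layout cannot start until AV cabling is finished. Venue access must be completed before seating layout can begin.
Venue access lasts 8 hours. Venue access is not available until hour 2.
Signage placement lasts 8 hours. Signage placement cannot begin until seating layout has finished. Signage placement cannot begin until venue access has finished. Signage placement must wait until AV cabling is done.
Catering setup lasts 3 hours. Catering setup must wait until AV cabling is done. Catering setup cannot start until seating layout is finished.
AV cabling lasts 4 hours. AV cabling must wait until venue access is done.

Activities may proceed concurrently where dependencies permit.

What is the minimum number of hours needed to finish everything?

Venue access cannot begin until its own release at hour 2. It runs from hour 2 to 2 + 8 = hour 10.
Final walkthrough cannot begin until venue access (finishes hour 10). It runs from hour 10 to 10 + 7 = hour 17.
AV cabling cannot begin until venue access (finishes hour 10). It runs from hour 10 to 10 + 4 = hour 14.
Seating layout needs all of AV cabling (finishes hour 14); venue access (finishes hour 10). That puts its earliest start at hour 14; it finishes at 14 + 6 = hour 20.
Catering setup needs all of AV cabling (finishes hour 14); seating layout (finishes hour 20). That puts its earliest start at hour 20; it finishes at 20 + 3 = hour 23.
For signage placement: seating layout (finishes hour 20); venue access (finishes hour 10); AV cabling (finishes hour 14). Taking the maximum gives a start of hour 20, and it finishes at 20 + 8 = hour 28.
All tasks are finished once the last one completes. Finish times: Venue access at 10, AV cabling at 14, Seating layout at 20, Signage placement at 28, Catering setup at 23, Final walkthrough at 17. The latest is hour 28.

28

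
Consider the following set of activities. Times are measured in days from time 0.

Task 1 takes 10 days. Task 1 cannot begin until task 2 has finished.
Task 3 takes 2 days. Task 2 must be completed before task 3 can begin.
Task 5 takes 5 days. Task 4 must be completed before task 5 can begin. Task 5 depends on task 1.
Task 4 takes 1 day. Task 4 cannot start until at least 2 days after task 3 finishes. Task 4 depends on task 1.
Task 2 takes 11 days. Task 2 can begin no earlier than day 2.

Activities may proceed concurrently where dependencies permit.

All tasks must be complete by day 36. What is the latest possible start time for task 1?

To finish by day 36, task 5 (duration 5) must start no later than day 31.
Task 4 has to be done before task 5 (must start by day 31). That means finishing by day 31, i.e. starting by 31 − 1 = day 30.
Task 1 must finish in time for task 4 (must start by day 30); task 5 (must start by day 31). The tightest is day 30, so task 1 must start by 30 − 10 = day 20.

20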